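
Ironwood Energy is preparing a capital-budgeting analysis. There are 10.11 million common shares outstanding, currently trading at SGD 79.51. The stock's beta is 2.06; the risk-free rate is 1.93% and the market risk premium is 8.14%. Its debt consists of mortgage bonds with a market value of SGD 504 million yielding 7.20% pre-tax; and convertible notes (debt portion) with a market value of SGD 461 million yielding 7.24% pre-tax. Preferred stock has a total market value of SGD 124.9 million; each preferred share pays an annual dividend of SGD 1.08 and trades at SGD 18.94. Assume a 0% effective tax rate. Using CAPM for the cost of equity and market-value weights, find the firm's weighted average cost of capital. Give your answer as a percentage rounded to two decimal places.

11.99%

Cost of equity via CAPM: Re = 1.93% + 2.06 × 8.14% = 18.6984%.
Cost of preferred: Rp = 1.08 / 18.94 = 5.7022%.
Market value of equity E = 79.51 × 10.11m = 803.8461m.
Total capital V = 803.8461 + 124.9 + 504 + 461 = 1893.7461.
Equity: weight = 803.8461/1893.7461 = 0.4245; cost = 18.6984%.
Preferred: weight = 124.9/1893.7461 = 0.0660; cost = 5.7022%.
Mortgage bonds: weight = 504/1893.7461 = 0.2661; after-tax cost = 7.2% × (1 − 0%) = 7.2000%.
Convertible notes (debt portion): weight = 461/1893.7461 = 0.2434; after-tax cost = 7.24% × (1 − 0%) = 7.2400%.
WACC = 0.4245 × 18.6984% + 0.0660 × 5.7022% + 0.2661 × 7.2000% + 0.2434 × 7.2400% = 11.9917%.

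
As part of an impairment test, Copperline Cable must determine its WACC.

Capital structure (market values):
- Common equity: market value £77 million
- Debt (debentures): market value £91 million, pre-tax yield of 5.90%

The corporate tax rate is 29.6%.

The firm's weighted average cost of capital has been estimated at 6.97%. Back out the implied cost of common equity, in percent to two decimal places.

10.30%

Total capital V = 77 + 91 = 168.
Equity weight = 77/168 = 0.4583.
Debentures weight = 91/168 = 0.5417.
Debt contribution = 0.5417 × 5.9% × (1 − 29.6%) = 2.2499%.
Required equity contribution = 6.97% − 2.2499% = 4.7201%.
Re = 4.7201% / 0.4583 = 10.2985%.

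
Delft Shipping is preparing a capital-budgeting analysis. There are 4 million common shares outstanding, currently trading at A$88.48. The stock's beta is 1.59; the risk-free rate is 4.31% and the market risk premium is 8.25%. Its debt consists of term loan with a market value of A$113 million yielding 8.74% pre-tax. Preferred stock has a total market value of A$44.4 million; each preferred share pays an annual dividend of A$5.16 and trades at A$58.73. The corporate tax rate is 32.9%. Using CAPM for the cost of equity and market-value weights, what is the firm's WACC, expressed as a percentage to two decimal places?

Cost of equity via CAPM: Re = 4.31% + 1.59 × 8.25% = 17.4275%.
Cost of preferred: Rp = 5.16 / 58.73 = 8.7860%.
Market value of equity E = 88.48 × 4m = 353.92m.
Total capital V = 353.92 + 44.4 + 113 = 511.32.
Equity: weight = 353.92/511.32 = 0.6922; cost = 17.4275%.
Preferred: weight = 44.4/511.32 = 0.0868; cost = 8.786%.
Term loan: weight = 113/511.32 = 0.2210; after-tax cost = 8.74% × (1 − 32.9%) = 5.8645%.
WACC = 0.6922 × 17.4275% + 0.0868 × 8.7860% + 0.2210 × 5.8645% = 14.1217%.

14.12%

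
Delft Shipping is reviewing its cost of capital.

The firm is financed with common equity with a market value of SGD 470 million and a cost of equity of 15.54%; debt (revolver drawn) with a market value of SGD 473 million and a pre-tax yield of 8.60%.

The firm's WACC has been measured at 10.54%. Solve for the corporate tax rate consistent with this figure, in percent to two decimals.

35.21%

Total capital V = 470 + 473 = 943.
Equity weight = 470/943 = 0.4984.
Revolver drawn weight = 473/943 = 0.5016.
Equity contribution = 0.4984 × 15.54% = 7.7453%.
Debt contribution must be 10.54% − 7.7453% = 2.7947%.
0.5016 × 8.6% × (1 − T) = 2.7947%  ⇒  (1 − T) = 0.6479.
T = 35.2126%.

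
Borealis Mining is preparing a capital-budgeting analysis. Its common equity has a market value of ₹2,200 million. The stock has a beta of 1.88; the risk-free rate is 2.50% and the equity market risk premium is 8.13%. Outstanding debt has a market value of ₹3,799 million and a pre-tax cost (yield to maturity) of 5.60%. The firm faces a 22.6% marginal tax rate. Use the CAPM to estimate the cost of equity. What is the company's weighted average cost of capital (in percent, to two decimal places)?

9.27%

Cost of equity via CAPM: Re = 2.5% + 1.88 × 8.13% = 17.7844%.
Total capital V = 2200 + 3799 = 5999.
Equity: weight = 2200/5999 = 0.3667; cost = 17.7844%.
Debt: weight = 3799/5999 = 0.6333; after-tax cost = 5.6% × (1 − 22.6%) = 4.3344%.
WACC = 0.3667 × 17.7844% + 0.6333 × 4.3344% = 9.2669%.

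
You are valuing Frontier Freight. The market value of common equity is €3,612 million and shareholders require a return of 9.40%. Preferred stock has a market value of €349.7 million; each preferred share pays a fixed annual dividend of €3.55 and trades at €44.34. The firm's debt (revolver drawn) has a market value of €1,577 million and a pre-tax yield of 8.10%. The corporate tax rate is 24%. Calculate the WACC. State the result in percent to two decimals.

8.39%

Cost of preferred: Rp = 3.55 / 44.34 = 8.0063%.
Total capital V = 3612 + 349.7 + 1577 = 5538.7.
Equity: weight = 3612/5538.7 = 0.6521; cost = 9.4%.
Preferred: weight = 349.7/5538.7 = 0.0631; cost = 8.0063%.
Revolver drawn: weight = 1577/5538.7 = 0.2847; after-tax cost = 8.1% × (1 − 24%) = 6.1560%.
WACC = 0.6521 × 9.4000% + 0.0631 × 8.0063% + 0.2847 × 6.1560% = 8.3884%.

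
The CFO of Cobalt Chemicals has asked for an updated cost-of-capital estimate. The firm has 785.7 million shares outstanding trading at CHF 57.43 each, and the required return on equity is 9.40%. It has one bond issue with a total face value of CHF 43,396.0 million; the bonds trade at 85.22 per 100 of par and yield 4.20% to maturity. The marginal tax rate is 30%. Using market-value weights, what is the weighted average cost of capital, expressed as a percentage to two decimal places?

6.49%

Market value of equity E = 57.43 × 785.7m = 45122.751m. Market value of debt D = 43396m × 85.22/100 = 36982.0712m.
Total capital V = 45122.751 + 36982.0712 = 82104.8222.
Equity: weight = 45122.751/82104.8222 = 0.5496; cost = 9.4%.
Bonds outstanding: weight = 36982.0712/82104.8222 = 0.4504; after-tax cost = 4.2% × (1 − 30%) = 2.9400%.
WACC = 0.5496 × 9.4000% + 0.4504 × 2.9400% = 6.4903%.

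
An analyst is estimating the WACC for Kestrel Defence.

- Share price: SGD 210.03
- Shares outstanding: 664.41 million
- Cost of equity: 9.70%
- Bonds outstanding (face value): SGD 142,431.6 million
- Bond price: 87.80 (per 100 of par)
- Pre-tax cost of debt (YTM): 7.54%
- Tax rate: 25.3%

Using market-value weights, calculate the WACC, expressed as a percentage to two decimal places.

7.78%

Market value of equity E = 210.03 × 664.41m = 139546.0323m. Market value of debt D = 142431.6m × 87.8/100 = 125054.9448m.
Total capital V = 139546.0323 + 125054.9448 = 264600.9771.
Equity: weight = 139546.0323/264600.9771 = 0.5274; cost = 9.7%.
Bonds outstanding: weight = 125054.9448/264600.9771 = 0.4726; after-tax cost = 7.54% × (1 − 25.3%) = 5.6324%.
WACC = 0.5274 × 9.7000% + 0.4726 × 5.6324% = 7.7776%.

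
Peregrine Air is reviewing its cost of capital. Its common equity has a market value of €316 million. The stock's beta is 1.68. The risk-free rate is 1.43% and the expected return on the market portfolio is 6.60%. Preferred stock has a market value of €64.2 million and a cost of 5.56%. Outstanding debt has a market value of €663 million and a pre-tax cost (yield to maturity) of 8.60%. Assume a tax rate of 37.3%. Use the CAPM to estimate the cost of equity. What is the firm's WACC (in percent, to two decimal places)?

Market risk premium = 6.6% − 1.43% = 5.17%.
Cost of equity via CAPM: Re = 1.43% + 1.68 × 5.17% = 10.1156%.
Total capital V = 316 + 64.2 + 663 = 1043.2.
Equity: weight = 316/1043.2 = 0.3029; cost = 10.1156%.
Preferred: weight = 64.2/1043.2 = 0.0615; cost = 5.56%.
Debt: weight = 663/1043.2 = 0.6355; after-tax cost = 8.6% × (1 − 37.3%) = 5.3922%.
WACC = 0.3029 × 10.1156% + 0.0615 × 5.5600% + 0.6355 × 5.3922% = 6.8333%.

6.83%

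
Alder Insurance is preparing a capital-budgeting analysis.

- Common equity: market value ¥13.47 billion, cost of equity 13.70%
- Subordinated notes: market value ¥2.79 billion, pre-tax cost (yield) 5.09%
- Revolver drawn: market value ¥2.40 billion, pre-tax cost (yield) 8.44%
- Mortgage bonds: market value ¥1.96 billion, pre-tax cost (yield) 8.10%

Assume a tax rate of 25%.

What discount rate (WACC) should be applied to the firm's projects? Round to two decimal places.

10.78%

Total capital V = 13.47 + 2.79 + 2.4 + 1.96 = 20.62.
Equity: weight = 13.47/20.62 = 0.6532; cost = 13.7%.
Subordinated notes: weight = 2.79/20.62 = 0.1353; after-tax cost = 5.09% × (1 − 25%) = 3.8175%.
Revolver drawn: weight = 2.4/20.62 = 0.1164; after-tax cost = 8.44% × (1 − 25%) = 6.3300%.
Mortgage bonds: weight = 1.96/20.62 = 0.0951; after-tax cost = 8.1% × (1 − 25%) = 6.0750%.
WACC = 0.6532 × 13.7000% + 0.1353 × 3.8175% + 0.1164 × 6.3300% + 0.0951 × 6.0750% = 10.7803%.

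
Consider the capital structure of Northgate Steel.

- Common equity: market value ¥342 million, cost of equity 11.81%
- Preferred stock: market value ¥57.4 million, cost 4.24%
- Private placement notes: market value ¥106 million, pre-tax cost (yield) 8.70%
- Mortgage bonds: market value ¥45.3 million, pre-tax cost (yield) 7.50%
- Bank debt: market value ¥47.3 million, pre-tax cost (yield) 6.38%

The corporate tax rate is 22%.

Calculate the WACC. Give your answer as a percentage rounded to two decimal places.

Total capital V = 342 + 57.4 + 106 + 45.3 + 47.3 = 598.
Equity: weight = 342/598 = 0.5719; cost = 11.81%.
Preferred: weight = 57.4/598 = 0.0960; cost = 4.24%.
Private placement notes: weight = 106/598 = 0.1773; after-tax cost = 8.7% × (1 − 22%) = 6.7860%.
Mortgage bonds: weight = 45.3/598 = 0.0758; after-tax cost = 7.5% × (1 − 22%) = 5.8500%.
Bank debt: weight = 47.3/598 = 0.0791; after-tax cost = 6.38% × (1 − 22%) = 4.9764%.
WACC = 0.5719 × 11.8100% + 0.0960 × 4.2400% + 0.1773 × 6.7860% + 0.0758 × 5.8500% + 0.0791 × 4.9764% = 9.2008%.

9.20%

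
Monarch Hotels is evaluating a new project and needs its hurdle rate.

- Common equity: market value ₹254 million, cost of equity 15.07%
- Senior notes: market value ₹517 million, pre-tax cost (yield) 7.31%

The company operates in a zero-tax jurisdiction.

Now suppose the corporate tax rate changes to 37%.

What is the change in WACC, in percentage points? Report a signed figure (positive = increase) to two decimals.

Current WACC:
Total capital V = 254 + 517 = 771.
Equity: weight = 254/771 = 0.3294; cost = 15.07%.
Senior notes: weight = 517/771 = 0.6706; after-tax cost = 7.31% × (1 − 0%) = 7.3100%.
WACC = 0.3294 × 15.0700% + 0.6706 × 7.3100% = 9.8665%.
After the change:
Total capital V = 254 + 517 = 771.
Equity: weight = 254/771 = 0.3294; cost = 15.07%.
Senior notes: weight = 517/771 = 0.6706; after-tax cost = 7.31% × (1 − 37%) = 4.6053%.
WACC = 0.3294 × 15.0700% + 0.6706 × 4.6053% = 8.0528%.
Change in WACC = 8.0528% − 9.8665% = -1.8137 pp.

-1.81 pp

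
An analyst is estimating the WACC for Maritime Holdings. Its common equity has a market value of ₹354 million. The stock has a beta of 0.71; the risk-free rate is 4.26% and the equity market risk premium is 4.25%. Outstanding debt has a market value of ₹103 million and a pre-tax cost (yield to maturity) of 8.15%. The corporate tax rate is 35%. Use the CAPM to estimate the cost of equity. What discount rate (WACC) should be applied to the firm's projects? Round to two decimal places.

Cost of equity via CAPM: Re = 4.26% + 0.71 × 4.25% = 7.2775%.
Total capital V = 354 + 103 = 457.
Equity: weight = 354/457 = 0.7746; cost = 7.2775%.
Debt: weight = 103/457 = 0.2254; after-tax cost = 8.15% × (1 − 35%) = 5.2975%.
WACC = 0.7746 × 7.2775% + 0.2254 × 5.2975% = 6.8312%.

6.83%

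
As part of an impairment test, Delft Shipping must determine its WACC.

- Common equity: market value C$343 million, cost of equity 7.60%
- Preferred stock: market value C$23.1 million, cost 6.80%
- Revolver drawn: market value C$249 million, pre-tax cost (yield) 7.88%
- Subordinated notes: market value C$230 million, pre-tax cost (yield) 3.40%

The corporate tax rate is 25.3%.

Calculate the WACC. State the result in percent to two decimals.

5.70%

Total capital V = 343 + 23.1 + 249 + 230 = 845.1.
Equity: weight = 343/845.1 = 0.4059; cost = 7.6%.
Preferred: weight = 23.1/845.1 = 0.0273; cost = 6.8%.
Revolver drawn: weight = 249/845.1 = 0.2946; after-tax cost = 7.88% × (1 − 25.3%) = 5.8864%.
Subordinated notes: weight = 230/845.1 = 0.2722; after-tax cost = 3.4% × (1 − 25.3%) = 2.5398%.
WACC = 0.4059 × 7.6000% + 0.0273 × 6.8000% + 0.2946 × 5.8864% + 0.2722 × 2.5398% = 5.6961%.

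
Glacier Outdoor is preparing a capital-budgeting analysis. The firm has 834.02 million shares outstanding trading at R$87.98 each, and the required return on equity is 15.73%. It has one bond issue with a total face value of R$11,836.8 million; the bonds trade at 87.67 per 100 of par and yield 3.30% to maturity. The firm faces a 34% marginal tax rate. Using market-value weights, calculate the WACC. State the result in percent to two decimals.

14.05%

Market value of equity E = 87.98 × 834.02m = 73377.0796m. Market value of debt D = 11836.8m × 87.67/100 = 10377.32256m.
Total capital V = 73377.0796 + 10377.32256 = 83754.40216.
Equity: weight = 73377.0796/83754.40216 = 0.8761; cost = 15.73%.
Bonds outstanding: weight = 10377.32256/83754.40216 = 0.1239; after-tax cost = 3.3% × (1 − 34%) = 2.1780%.
WACC = 0.8761 × 15.7300% + 0.1239 × 2.1780% = 14.0509%.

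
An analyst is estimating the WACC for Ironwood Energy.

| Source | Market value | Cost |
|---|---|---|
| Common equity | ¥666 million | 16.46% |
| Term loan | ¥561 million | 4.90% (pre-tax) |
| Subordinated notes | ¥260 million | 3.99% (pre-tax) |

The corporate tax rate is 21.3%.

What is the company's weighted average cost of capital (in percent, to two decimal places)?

Total capital V = 666 + 561 + 260 = 1487.
Equity: weight = 666/1487 = 0.4479; cost = 16.46%.
Term loan: weight = 561/1487 = 0.3773; after-tax cost = 4.9% × (1 − 21.3%) = 3.8563%.
Subordinated notes: weight = 260/1487 = 0.1748; after-tax cost = 3.99% × (1 − 21.3%) = 3.1401%.
WACC = 0.4479 × 16.4600% + 0.3773 × 3.8563% + 0.1748 × 3.1401% = 9.3760%.

9.38%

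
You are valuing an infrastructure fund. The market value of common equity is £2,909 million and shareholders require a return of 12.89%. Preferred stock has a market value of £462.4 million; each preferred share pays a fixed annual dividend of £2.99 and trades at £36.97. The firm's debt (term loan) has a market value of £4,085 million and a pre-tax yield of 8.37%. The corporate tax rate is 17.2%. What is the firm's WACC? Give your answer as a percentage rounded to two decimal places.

Cost of preferred: Rp = 2.99 / 36.97 = 8.0876%.
Total capital V = 2909 + 462.4 + 4085 = 7456.4.
Equity: weight = 2909/7456.4 = 0.3901; cost = 12.89%.
Preferred: weight = 462.4/7456.4 = 0.0620; cost = 8.0876%.
Term loan: weight = 4085/7456.4 = 0.5479; after-tax cost = 8.37% × (1 − 17.2%) = 6.9304%.
WACC = 0.3901 × 12.8900% + 0.0620 × 8.0876% + 0.5479 × 6.9304% = 9.3272%.

9.33%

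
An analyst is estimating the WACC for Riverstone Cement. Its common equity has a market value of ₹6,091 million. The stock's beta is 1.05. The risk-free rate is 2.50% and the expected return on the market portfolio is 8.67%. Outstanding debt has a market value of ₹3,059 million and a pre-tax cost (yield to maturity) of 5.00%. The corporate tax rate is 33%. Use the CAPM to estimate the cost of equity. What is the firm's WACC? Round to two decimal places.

Market risk premium = 8.67% − 2.5% = 6.17%.
Cost of equity via CAPM: Re = 2.5% + 1.05 × 6.17% = 8.9785%.
Total capital V = 6091 + 3059 = 9150.
Equity: weight = 6091/9150 = 0.6657; cost = 8.9785%.
Debt: weight = 3059/9150 = 0.3343; after-tax cost = 5% × (1 − 33%) = 3.3500%.
WACC = 0.6657 × 8.9785% + 0.3343 × 3.3500% = 7.0968%.

7.10%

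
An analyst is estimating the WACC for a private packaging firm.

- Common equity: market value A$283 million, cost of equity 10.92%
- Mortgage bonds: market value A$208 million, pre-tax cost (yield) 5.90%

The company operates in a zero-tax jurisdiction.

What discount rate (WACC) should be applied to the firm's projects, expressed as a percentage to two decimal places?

Total capital V = 283 + 208 = 491.
Equity: weight = 283/491 = 0.5764; cost = 10.92%.
Mortgage bonds: weight = 208/491 = 0.4236; after-tax cost = 5.9% × (1 − 0%) = 5.9000%.
WACC = 0.5764 × 10.9200% + 0.4236 × 5.9000% = 8.7934%.

8.79%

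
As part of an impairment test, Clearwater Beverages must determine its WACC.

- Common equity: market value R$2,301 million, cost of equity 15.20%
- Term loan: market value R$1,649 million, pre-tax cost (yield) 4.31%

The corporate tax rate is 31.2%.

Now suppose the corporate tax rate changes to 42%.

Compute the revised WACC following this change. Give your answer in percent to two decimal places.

9.90%

After the change:
Total capital V = 2301 + 1649 = 3950.
Equity: weight = 2301/3950 = 0.5825; cost = 15.2%.
Term loan: weight = 1649/3950 = 0.4175; after-tax cost = 4.31% × (1 − 42%) = 2.4998%.
WACC = 0.5825 × 15.2000% + 0.4175 × 2.4998% = 9.8981%.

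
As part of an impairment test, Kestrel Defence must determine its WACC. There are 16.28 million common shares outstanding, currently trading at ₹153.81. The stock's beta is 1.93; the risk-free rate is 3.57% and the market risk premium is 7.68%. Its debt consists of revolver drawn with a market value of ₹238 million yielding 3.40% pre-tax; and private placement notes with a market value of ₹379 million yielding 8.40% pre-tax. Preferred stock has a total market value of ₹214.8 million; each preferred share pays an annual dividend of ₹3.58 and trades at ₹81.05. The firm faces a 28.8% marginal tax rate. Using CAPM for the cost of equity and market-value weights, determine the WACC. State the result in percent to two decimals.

14.94%

Cost of equity via CAPM: Re = 3.57% + 1.93 × 7.68% = 18.3924%.
Cost of preferred: Rp = 3.58 / 81.05 = 4.4170%.
Market value of equity E = 153.81 × 16.28m = 2504.0268m.
Total capital V = 2504.0268 + 214.8 + 238 + 379 = 3335.8268.
Equity: weight = 2504.0268/3335.8268 = 0.7506; cost = 18.3924%.
Preferred: weight = 214.8/3335.8268 = 0.0644; cost = 4.417%.
Revolver drawn: weight = 238/3335.8268 = 0.0713; after-tax cost = 3.4% × (1 − 28.8%) = 2.4208%.
Private placement notes: weight = 379/3335.8268 = 0.1136; after-tax cost = 8.4% × (1 − 28.8%) = 5.9808%.
WACC = 0.7506 × 18.3924% + 0.0644 × 4.4170% + 0.0713 × 2.4208% + 0.1136 × 5.9808% = 14.9428%.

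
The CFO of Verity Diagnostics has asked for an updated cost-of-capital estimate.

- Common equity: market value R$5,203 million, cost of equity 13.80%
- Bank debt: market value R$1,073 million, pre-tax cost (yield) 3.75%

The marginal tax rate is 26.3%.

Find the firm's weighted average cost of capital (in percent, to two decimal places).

11.91%

Total capital V = 5203 + 1073 = 6276.
Equity: weight = 5203/6276 = 0.8290; cost = 13.8%.
Bank debt: weight = 1073/6276 = 0.1710; after-tax cost = 3.75% × (1 − 26.3%) = 2.7637%.
WACC = 0.8290 × 13.8000% + 0.1710 × 2.7637% = 11.9131%.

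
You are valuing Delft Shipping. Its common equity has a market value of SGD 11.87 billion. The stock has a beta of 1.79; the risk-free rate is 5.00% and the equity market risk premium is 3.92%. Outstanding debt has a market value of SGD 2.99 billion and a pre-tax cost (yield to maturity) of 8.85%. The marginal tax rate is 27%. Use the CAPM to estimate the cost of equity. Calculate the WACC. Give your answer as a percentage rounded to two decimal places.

Cost of equity via CAPM: Re = 5.0% + 1.79 × 3.92% = 12.0168%.
Total capital V = 11.87 + 2.99 = 14.86.
Equity: weight = 11.87/14.86 = 0.7988; cost = 12.0168%.
Debt: weight = 2.99/14.86 = 0.2012; after-tax cost = 8.85% × (1 − 27%) = 6.4605%.
WACC = 0.7988 × 12.0168% + 0.2012 × 6.4605% = 10.8988%.

10.90%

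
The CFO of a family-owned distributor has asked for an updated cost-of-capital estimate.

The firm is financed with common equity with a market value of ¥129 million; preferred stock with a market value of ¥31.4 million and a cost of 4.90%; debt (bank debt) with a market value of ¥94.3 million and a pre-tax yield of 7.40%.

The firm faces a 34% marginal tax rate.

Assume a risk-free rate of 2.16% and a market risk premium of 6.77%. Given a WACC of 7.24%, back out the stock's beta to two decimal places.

1.09

Total capital V = 129 + 31.4 + 94.3 = 254.7.
Equity weight = 129/254.7 = 0.5065.
Preferred weight = 31.4/254.7 = 0.1233.
Bank debt weight = 94.3/254.7 = 0.3702.
Debt contribution = 0.3702 × 7.4% × (1 − 34%) = 1.8082%.
Preferred contribution = 0.1233 × 4.9% = 0.6041%.
Required equity contribution = 7.24% − 2.4123% = 4.8277%  ⇒  Re = 9.5318%.
CAPM: 9.5318% = 2.16% + β × 6.77%  ⇒  β = 1.0889.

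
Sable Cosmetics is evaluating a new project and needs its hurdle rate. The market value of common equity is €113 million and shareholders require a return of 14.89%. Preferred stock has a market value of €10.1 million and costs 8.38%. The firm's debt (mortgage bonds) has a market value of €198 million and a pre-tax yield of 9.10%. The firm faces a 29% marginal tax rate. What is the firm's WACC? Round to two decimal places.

Total capital V = 113 + 10.1 + 198 = 321.1.
Equity: weight = 113/321.1 = 0.3519; cost = 14.89%.
Preferred: weight = 10.1/321.1 = 0.0315; cost = 8.38%.
Mortgage bonds: weight = 198/321.1 = 0.6166; after-tax cost = 9.1% × (1 − 29%) = 6.4610%.
WACC = 0.3519 × 14.8900% + 0.0315 × 8.3800% + 0.6166 × 6.4610% = 9.4877%.

9.49%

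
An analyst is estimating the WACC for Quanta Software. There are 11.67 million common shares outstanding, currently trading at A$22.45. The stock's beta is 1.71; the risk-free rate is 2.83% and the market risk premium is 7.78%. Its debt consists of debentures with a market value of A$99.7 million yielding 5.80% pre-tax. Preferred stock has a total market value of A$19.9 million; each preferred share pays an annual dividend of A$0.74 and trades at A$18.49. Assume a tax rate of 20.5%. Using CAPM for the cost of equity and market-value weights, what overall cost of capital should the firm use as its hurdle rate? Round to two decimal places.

12.49%

Cost of equity via CAPM: Re = 2.83% + 1.71 × 7.78% = 16.1338%.
Cost of preferred: Rp = 0.74 / 18.49 = 4.0022%.
Market value of equity E = 22.45 × 11.67m = 261.9915m.
Total capital V = 261.9915 + 19.9 + 99.7 = 381.5915.
Equity: weight = 261.9915/381.5915 = 0.6866; cost = 16.1338%.
Preferred: weight = 19.9/381.5915 = 0.0522; cost = 4.0022%.
Debentures: weight = 99.7/381.5915 = 0.2613; after-tax cost = 5.8% × (1 − 20.5%) = 4.6110%.
WACC = 0.6866 × 16.1338% + 0.0522 × 4.0022% + 0.2613 × 4.6110% = 12.4905%.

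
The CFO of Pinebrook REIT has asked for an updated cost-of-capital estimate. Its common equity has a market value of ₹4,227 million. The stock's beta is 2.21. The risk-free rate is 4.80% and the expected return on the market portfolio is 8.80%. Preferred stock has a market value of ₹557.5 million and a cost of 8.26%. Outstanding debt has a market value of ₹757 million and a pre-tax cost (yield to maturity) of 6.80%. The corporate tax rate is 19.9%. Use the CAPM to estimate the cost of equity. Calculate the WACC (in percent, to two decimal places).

Market risk premium = 8.8% − 4.8% = 4.0%.
Cost of equity via CAPM: Re = 4.8% + 2.21 × 4.0% = 13.6400%.
Total capital V = 4227 + 557.5 + 757 = 5541.5.
Equity: weight = 4227/5541.5 = 0.7628; cost = 13.64%.
Preferred: weight = 557.5/5541.5 = 0.1006; cost = 8.26%.
Debt: weight = 757/5541.5 = 0.1366; after-tax cost = 6.8% × (1 − 19.9%) = 5.4468%.
WACC = 0.7628 × 13.6400% + 0.1006 × 8.2600% + 0.1366 × 5.4468% = 11.9795%.

11.98%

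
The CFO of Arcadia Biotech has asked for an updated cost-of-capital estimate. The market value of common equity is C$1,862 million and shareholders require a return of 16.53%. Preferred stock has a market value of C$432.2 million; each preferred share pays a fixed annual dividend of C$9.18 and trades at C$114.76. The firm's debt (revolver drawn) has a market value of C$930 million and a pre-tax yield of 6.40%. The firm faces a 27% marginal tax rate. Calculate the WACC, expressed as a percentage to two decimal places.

Cost of preferred: Rp = 9.18 / 114.76 = 7.9993%.
Total capital V = 1862 + 432.2 + 930 = 3224.2.
Equity: weight = 1862/3224.2 = 0.5775; cost = 16.53%.
Preferred: weight = 432.2/3224.2 = 0.1340; cost = 7.9993%.
Revolver drawn: weight = 930/3224.2 = 0.2884; after-tax cost = 6.4% × (1 − 27%) = 4.6720%.
WACC = 0.5775 × 16.5300% + 0.1340 × 7.9993% + 0.2884 × 4.6720% = 11.9661%.

11.97%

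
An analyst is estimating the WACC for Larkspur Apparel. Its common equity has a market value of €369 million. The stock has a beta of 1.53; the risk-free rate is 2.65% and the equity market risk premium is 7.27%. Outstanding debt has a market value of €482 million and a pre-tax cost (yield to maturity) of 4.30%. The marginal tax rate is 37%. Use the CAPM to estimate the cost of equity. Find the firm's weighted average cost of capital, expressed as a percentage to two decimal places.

7.51%

Cost of equity via CAPM: Re = 2.65% + 1.53 × 7.27% = 13.7731%.
Total capital V = 369 + 482 = 851.
Equity: weight = 369/851 = 0.4336; cost = 13.7731%.
Debt: weight = 482/851 = 0.5664; after-tax cost = 4.3% × (1 − 37%) = 2.7090%.
WACC = 0.4336 × 13.7731% + 0.5664 × 2.7090% = 7.5065%.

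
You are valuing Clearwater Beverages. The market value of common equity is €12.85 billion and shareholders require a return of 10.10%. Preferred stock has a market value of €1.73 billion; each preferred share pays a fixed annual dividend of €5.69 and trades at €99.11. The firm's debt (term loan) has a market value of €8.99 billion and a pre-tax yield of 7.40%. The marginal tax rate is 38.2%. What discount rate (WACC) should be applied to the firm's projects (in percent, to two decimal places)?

7.67%

Cost of preferred: Rp = 5.69 / 99.11 = 5.7411%.
Total capital V = 12.85 + 1.73 + 8.99 = 23.57.
Equity: weight = 12.85/23.57 = 0.5452; cost = 10.1%.
Preferred: weight = 1.73/23.57 = 0.0734; cost = 5.7411%.
Term loan: weight = 8.99/23.57 = 0.3814; after-tax cost = 7.4% × (1 − 38.2%) = 4.5732%.
WACC = 0.5452 × 10.1000% + 0.0734 × 5.7411% + 0.3814 × 4.5732% = 7.6720%.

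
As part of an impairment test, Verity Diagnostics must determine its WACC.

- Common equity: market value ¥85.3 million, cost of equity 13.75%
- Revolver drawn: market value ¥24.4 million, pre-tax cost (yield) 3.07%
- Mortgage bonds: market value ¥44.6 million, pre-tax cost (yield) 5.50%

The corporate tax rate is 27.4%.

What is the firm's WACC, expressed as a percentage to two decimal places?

9.11%

Total capital V = 85.3 + 24.4 + 44.6 = 154.3.
Equity: weight = 85.3/154.3 = 0.5528; cost = 13.75%.
Revolver drawn: weight = 24.4/154.3 = 0.1581; after-tax cost = 3.07% × (1 − 27.4%) = 2.2288%.
Mortgage bonds: weight = 44.6/154.3 = 0.2890; after-tax cost = 5.5% × (1 − 27.4%) = 3.9930%.
WACC = 0.5528 × 13.7500% + 0.1581 × 2.2288% + 0.2890 × 3.9930% = 9.1079%.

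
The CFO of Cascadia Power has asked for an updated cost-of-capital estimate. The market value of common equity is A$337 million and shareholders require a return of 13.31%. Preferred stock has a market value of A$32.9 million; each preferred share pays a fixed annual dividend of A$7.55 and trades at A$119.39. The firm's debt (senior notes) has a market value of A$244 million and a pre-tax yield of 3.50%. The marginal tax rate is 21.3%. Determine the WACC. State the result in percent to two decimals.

Cost of preferred: Rp = 7.55 / 119.39 = 6.3238%.
Total capital V = 337 + 32.9 + 244 = 613.9.
Equity: weight = 337/613.9 = 0.5489; cost = 13.31%.
Preferred: weight = 32.9/613.9 = 0.0536; cost = 6.3238%.
Senior notes: weight = 244/613.9 = 0.3975; after-tax cost = 3.5% × (1 − 21.3%) = 2.7545%.
WACC = 0.5489 × 13.3100% + 0.0536 × 6.3238% + 0.3975 × 2.7545% = 8.7402%.

8.74%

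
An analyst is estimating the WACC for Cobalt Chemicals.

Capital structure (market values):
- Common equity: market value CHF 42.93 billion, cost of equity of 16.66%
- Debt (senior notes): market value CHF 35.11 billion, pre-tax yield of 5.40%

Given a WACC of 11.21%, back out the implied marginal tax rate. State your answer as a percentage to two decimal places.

15.81%

Total capital V = 42.93 + 35.11 = 78.04.
Equity weight = 42.93/78.04 = 0.5501.
Senior notes weight = 35.11/78.04 = 0.4499.
Equity contribution = 0.5501 × 16.66% = 9.1647%.
Debt contribution must be 11.21% − 9.1647% = 2.0453%.
0.4499 × 5.4% × (1 − T) = 2.0453%  ⇒  (1 − T) = 0.8419.
T = 15.8124%.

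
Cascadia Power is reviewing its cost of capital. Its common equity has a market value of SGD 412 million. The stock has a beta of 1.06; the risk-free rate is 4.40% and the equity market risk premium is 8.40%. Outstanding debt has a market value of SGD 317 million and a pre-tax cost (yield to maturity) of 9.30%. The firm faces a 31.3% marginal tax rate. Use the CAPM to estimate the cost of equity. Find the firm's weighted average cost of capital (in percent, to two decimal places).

10.30%

Cost of equity via CAPM: Re = 4.4% + 1.06 × 8.4% = 13.3040%.
Total capital V = 412 + 317 = 729.
Equity: weight = 412/729 = 0.5652; cost = 13.304%.
Debt: weight = 317/729 = 0.4348; after-tax cost = 9.3% × (1 − 31.3%) = 6.3891%.
WACC = 0.5652 × 13.3040% + 0.4348 × 6.3891% = 10.2971%.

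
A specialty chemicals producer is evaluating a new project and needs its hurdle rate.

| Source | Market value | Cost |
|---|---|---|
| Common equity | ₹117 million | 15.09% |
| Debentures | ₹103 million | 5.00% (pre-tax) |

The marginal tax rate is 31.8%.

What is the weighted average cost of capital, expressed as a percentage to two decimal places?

Total capital V = 117 + 103 = 220.
Equity: weight = 117/220 = 0.5318; cost = 15.09%.
Debentures: weight = 103/220 = 0.4682; after-tax cost = 5% × (1 − 31.8%) = 3.4100%.
WACC = 0.5318 × 15.0900% + 0.4682 × 3.4100% = 9.6216%.

9.62%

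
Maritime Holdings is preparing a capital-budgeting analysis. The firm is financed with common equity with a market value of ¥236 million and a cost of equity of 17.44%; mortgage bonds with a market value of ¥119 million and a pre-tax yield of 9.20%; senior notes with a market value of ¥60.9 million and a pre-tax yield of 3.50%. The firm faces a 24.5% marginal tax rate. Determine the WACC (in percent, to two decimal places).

Total capital V = 236 + 119 + 60.9 = 415.9.
Equity: weight = 236/415.9 = 0.5674; cost = 17.44%.
Mortgage bonds: weight = 119/415.9 = 0.2861; after-tax cost = 9.2% × (1 − 24.5%) = 6.9460%.
Senior notes: weight = 60.9/415.9 = 0.1464; after-tax cost = 3.5% × (1 − 24.5%) = 2.6425%.
WACC = 0.5674 × 17.4400% + 0.2861 × 6.9460% + 0.1464 × 2.6425% = 12.2706%.

12.27%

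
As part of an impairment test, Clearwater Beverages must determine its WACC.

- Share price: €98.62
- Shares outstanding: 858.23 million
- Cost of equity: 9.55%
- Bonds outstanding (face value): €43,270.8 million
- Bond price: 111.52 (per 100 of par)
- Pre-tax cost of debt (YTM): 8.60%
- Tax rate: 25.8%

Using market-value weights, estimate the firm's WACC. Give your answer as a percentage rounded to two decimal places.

8.40%

Market value of equity E = 98.62 × 858.23m = 84638.6426m. Market value of debt D = 43270.8m × 111.52/100 = 48255.59616m.
Total capital V = 84638.6426 + 48255.59616 = 132894.23876.
Equity: weight = 84638.6426/132894.23876 = 0.6369; cost = 9.55%.
Bonds outstanding: weight = 48255.59616/132894.23876 = 0.3631; after-tax cost = 8.6% × (1 − 25.8%) = 6.3812%.
WACC = 0.6369 × 9.5500% + 0.3631 × 6.3812% = 8.3994%.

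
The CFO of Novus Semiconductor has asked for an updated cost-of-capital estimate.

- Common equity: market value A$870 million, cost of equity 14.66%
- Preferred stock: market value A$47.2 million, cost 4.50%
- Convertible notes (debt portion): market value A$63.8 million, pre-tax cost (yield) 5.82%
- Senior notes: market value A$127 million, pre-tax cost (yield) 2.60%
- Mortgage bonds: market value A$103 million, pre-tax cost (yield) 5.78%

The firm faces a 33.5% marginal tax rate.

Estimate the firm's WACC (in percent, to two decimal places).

11.42%

Total capital V = 870 + 47.2 + 63.8 + 127 + 103 = 1211.
Equity: weight = 870/1211 = 0.7184; cost = 14.66%.
Preferred: weight = 47.2/1211 = 0.0390; cost = 4.5%.
Convertible notes (debt portion): weight = 63.8/1211 = 0.0527; after-tax cost = 5.82% × (1 − 33.5%) = 3.8703%.
Senior notes: weight = 127/1211 = 0.1049; after-tax cost = 2.6% × (1 − 33.5%) = 1.7290%.
Mortgage bonds: weight = 103/1211 = 0.0851; after-tax cost = 5.78% × (1 − 33.5%) = 3.8437%.
WACC = 0.7184 × 14.6600% + 0.0390 × 4.5000% + 0.0527 × 3.8703% + 0.1049 × 1.7290% + 0.0851 × 3.8437% = 11.4195%.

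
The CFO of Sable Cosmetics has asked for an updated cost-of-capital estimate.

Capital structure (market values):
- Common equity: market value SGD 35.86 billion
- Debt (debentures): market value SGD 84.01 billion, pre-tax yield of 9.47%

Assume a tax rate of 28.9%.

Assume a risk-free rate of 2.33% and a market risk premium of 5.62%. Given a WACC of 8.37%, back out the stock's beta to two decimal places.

Total capital V = 35.86 + 84.01 = 119.87.
Equity weight = 35.86/119.87 = 0.2992.
Debentures weight = 84.01/119.87 = 0.7008.
Debt contribution = 0.7008 × 9.47% × (1 − 28.9%) = 4.7189%.
Required equity contribution = 8.37% − 4.7189% = 3.6511%  ⇒  Re = 12.2046%.
CAPM: 12.2046% = 2.33% + β × 5.62%  ⇒  β = 1.7571.

1.76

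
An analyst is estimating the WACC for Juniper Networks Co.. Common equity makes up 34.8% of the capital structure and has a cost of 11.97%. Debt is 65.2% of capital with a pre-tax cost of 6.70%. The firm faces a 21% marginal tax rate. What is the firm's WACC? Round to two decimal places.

After-tax cost of debt = 6.7% × (1 − 21%) = 5.2930%.
WACC = 0.348 × 11.9700% + 0.652 × 5.2930% = 7.6166%.

7.62%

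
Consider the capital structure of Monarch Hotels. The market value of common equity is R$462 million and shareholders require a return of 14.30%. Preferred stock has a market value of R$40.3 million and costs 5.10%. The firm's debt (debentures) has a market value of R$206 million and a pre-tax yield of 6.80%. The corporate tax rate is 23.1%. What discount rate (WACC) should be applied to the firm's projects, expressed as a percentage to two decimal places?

11.14%

Total capital V = 462 + 40.3 + 206 = 708.3.
Equity: weight = 462/708.3 = 0.6523; cost = 14.3%.
Preferred: weight = 40.3/708.3 = 0.0569; cost = 5.1%.
Debentures: weight = 206/708.3 = 0.2908; after-tax cost = 6.8% × (1 − 23.1%) = 5.2292%.
WACC = 0.6523 × 14.3000% + 0.0569 × 5.1000% + 0.2908 × 5.2292% = 11.1384%.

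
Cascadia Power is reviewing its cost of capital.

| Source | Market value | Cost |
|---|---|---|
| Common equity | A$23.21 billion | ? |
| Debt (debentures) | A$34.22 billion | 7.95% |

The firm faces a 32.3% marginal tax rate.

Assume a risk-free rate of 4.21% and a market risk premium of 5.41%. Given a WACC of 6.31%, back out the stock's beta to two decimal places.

Total capital V = 23.21 + 34.22 = 57.43.
Equity weight = 23.21/57.43 = 0.4041.
Debentures weight = 34.22/57.43 = 0.5959.
Debt contribution = 0.5959 × 7.95% × (1 − 32.3%) = 3.2070%.
Required equity contribution = 6.31% − 3.2070% = 3.1030%  ⇒  Re = 7.6780%.
CAPM: 7.6780% = 4.21% + β × 5.41%  ⇒  β = 0.6410.

0.64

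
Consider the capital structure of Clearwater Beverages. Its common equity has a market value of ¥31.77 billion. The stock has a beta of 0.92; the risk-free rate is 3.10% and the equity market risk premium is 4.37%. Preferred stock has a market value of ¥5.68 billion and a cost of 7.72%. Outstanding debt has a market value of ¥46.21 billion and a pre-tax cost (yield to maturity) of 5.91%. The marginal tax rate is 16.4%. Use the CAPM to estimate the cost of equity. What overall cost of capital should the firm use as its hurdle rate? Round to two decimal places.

Cost of equity via CAPM: Re = 3.1% + 0.92 × 4.37% = 7.1204%.
Total capital V = 31.77 + 5.68 + 46.21 = 83.66.
Equity: weight = 31.77/83.66 = 0.3798; cost = 7.1204%.
Preferred: weight = 5.68/83.66 = 0.0679; cost = 7.72%.
Debt: weight = 46.21/83.66 = 0.5524; after-tax cost = 5.91% × (1 − 16.4%) = 4.9408%.
WACC = 0.3798 × 7.1204% + 0.0679 × 7.7200% + 0.5524 × 4.9408% = 5.9572%.

5.96%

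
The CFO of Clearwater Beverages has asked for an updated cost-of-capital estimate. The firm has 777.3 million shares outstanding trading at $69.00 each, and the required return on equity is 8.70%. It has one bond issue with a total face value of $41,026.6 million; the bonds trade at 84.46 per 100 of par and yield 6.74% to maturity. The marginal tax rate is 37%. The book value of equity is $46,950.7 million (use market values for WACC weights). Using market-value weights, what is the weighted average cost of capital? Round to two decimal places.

6.95%

Market value of equity E = 69.0 × 777.3m = 53633.7m. Market value of debt D = 41026.6m × 84.46/100 = 34651.06636m.
Total capital V = 53633.7 + 34651.06636 = 88284.76636.
Equity: weight = 53633.7/88284.76636 = 0.6075; cost = 8.7%.
Bonds outstanding: weight = 34651.06636/88284.76636 = 0.3925; after-tax cost = 6.74% × (1 − 37%) = 4.2462%.
WACC = 0.6075 × 8.7000% + 0.3925 × 4.2462% = 6.9519%.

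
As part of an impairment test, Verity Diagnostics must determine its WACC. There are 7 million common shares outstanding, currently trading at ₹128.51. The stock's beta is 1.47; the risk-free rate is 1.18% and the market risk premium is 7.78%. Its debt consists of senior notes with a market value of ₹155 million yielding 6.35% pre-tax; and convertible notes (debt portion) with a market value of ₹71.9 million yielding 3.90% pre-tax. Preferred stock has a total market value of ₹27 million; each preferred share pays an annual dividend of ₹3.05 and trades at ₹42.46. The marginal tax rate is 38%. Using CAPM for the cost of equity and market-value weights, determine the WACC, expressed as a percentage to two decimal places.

Cost of equity via CAPM: Re = 1.18% + 1.47 × 7.78% = 12.6166%.
Cost of preferred: Rp = 3.05 / 42.46 = 7.1832%.
Market value of equity E = 128.51 × 7m = 899.57m.
Total capital V = 899.57 + 27 + 155 + 71.9 = 1153.47.
Equity: weight = 899.57/1153.47 = 0.7799; cost = 12.6166%.
Preferred: weight = 27/1153.47 = 0.0234; cost = 7.1832%.
Senior notes: weight = 155/1153.47 = 0.1344; after-tax cost = 6.35% × (1 − 38%) = 3.9370%.
Convertible notes (debt portion): weight = 71.9/1153.47 = 0.0623; after-tax cost = 3.9% × (1 − 38%) = 2.4180%.
WACC = 0.7799 × 12.6166% + 0.0234 × 7.1832% + 0.1344 × 3.9370% + 0.0623 × 2.4180% = 10.6874%.

10.69%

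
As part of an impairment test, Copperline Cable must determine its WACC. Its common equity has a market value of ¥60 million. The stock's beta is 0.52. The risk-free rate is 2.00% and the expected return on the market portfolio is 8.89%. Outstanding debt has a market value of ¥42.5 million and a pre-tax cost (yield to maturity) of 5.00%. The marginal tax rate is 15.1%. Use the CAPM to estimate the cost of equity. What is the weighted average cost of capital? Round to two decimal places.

Market risk premium = 8.89% − 2.0% = 6.89%.
Cost of equity via CAPM: Re = 2.0% + 0.52 × 6.89% = 5.5828%.
Total capital V = 60 + 42.5 = 102.5.
Equity: weight = 60/102.5 = 0.5854; cost = 5.5828%.
Debt: weight = 42.5/102.5 = 0.4146; after-tax cost = 5% × (1 − 15.1%) = 4.2450%.
WACC = 0.5854 × 5.5828% + 0.4146 × 4.2450% = 5.0281%.

5.03%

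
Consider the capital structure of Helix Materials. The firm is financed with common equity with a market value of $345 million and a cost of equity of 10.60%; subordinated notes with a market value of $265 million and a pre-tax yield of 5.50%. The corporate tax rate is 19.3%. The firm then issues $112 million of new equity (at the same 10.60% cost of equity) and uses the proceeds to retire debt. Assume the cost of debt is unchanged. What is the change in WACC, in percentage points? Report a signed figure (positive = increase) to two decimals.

+1.13 pp

Current WACC:
Total capital V = 345 + 265 = 610.
Equity: weight = 345/610 = 0.5656; cost = 10.6%.
Subordinated notes: weight = 265/610 = 0.4344; after-tax cost = 5.5% × (1 − 19.3%) = 4.4385%.
WACC = 0.5656 × 10.6000% + 0.4344 × 4.4385% = 7.9233%.
After the change:
Total capital V = 457 + 153 = 610.
Equity: weight = 457/610 = 0.7492; cost = 10.6%.
Subordinated notes: weight = 153/610 = 0.2508; after-tax cost = 5.5% × (1 − 19.3%) = 4.4385%.
WACC = 0.7492 × 10.6000% + 0.2508 × 4.4385% = 9.0546%.
Change in WACC = 9.0546% − 7.9233% = 1.1313 pp.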